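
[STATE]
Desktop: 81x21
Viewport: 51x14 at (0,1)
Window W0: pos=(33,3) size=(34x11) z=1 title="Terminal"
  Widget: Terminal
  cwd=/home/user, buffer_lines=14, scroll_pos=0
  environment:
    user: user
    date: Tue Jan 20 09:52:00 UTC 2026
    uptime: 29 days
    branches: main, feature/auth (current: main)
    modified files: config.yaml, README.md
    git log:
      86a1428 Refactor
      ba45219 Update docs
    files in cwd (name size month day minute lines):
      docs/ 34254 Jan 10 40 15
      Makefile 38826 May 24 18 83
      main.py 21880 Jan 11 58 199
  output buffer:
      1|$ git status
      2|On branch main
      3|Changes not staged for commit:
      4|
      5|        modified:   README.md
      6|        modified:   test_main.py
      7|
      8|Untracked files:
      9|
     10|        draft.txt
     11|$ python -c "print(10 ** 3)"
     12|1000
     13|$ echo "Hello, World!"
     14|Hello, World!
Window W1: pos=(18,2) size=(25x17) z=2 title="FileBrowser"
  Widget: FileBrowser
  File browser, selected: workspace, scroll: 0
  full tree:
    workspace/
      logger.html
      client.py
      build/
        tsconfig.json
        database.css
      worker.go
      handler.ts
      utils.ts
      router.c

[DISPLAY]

                                                   
                  ┏━━━━━━━━━━━━━━━━━━━━━━━┓        
                  ┃ FileBrowser           ┃━━━━━━━━
                  ┠───────────────────────┨        
                  ┃> [-] workspace/       ┃────────
                  ┃    logger.html        ┃tus     
                  ┃    client.py          ┃ main   
                  ┃    [+] build/         ┃ot stage
                  ┃    worker.go          ┃        
                  ┃    handler.ts         ┃odified:
                  ┃    utils.ts           ┃odified:
                  ┃    router.c           ┃        
                  ┃                       ┃━━━━━━━━
                  ┃                       ┃        


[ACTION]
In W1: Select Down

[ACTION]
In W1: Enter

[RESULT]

                                                   
                  ┏━━━━━━━━━━━━━━━━━━━━━━━┓        
                  ┃ FileBrowser           ┃━━━━━━━━
                  ┠───────────────────────┨        
                  ┃  [-] workspace/       ┃────────
                  ┃  > logger.html        ┃tus     
                  ┃    client.py          ┃ main   
                  ┃    [+] build/         ┃ot stage
                  ┃    worker.go          ┃        
                  ┃    handler.ts         ┃odified:
                  ┃    utils.ts           ┃odified:
                  ┃    router.c           ┃        
                  ┃                       ┃━━━━━━━━
                  ┃                       ┃        


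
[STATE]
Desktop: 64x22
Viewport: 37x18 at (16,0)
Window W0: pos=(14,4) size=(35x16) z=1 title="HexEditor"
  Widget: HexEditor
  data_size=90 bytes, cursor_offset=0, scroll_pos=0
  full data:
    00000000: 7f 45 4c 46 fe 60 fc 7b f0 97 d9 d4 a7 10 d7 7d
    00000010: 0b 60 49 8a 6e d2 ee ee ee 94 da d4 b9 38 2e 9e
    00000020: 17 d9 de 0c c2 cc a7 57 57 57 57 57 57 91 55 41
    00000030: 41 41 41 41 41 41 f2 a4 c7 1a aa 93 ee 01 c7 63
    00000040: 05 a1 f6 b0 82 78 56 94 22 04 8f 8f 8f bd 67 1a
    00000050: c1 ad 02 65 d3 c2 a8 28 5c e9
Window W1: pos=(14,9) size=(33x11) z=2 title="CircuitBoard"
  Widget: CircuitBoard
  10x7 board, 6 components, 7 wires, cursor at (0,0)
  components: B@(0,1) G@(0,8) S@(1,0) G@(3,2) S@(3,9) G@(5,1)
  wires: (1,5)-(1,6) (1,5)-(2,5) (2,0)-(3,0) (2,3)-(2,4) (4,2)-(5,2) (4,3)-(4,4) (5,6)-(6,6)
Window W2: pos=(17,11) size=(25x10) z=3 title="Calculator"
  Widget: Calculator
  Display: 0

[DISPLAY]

                                     
                                     
                                     
                                     
━━━━━━━━━━━━━━━━━━━━━━━━━━━━━━━━┓    
HexEditor                       ┃    
────────────────────────────────┨    
0000000  7F 45 4c 46 fe 60 fc 7b┃    
0000010  0b 60 49 8a 6e d2 ee ee┃    
━━━━━━━━━━━━━━━━━━━━━━━━━━━━━━┓7┃    
CircuitBoard                  ┃4┃    
─┏━━━━━━━━━━━━━━━━━━━━━━━┓────┨4┃    
 ┃ Calculator            ┃    ┃8┃    
 ┠───────────────────────┨    ┃ ┃    
 ┃                      0┃    ┃ ┃    
 ┃┌───┬───┬───┬───┐      ┃ ·  ┃ ┃    
 ┃│ 7 │ 8 │ 9 │ ÷ │      ┃    ┃ ┃    
 ┃├───┼───┼───┼───┤      ┃    ┃ ┃    


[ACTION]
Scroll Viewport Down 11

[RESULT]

━━━━━━━━━━━━━━━━━━━━━━━━━━━━━━━━┓    
HexEditor                       ┃    
────────────────────────────────┨    
0000000  7F 45 4c 46 fe 60 fc 7b┃    
0000010  0b 60 49 8a 6e d2 ee ee┃    
━━━━━━━━━━━━━━━━━━━━━━━━━━━━━━┓7┃    
CircuitBoard                  ┃4┃    
─┏━━━━━━━━━━━━━━━━━━━━━━━┓────┨4┃    
 ┃ Calculator            ┃    ┃8┃    
 ┠───────────────────────┨    ┃ ┃    
 ┃                      0┃    ┃ ┃    
 ┃┌───┬───┬───┬───┐      ┃ ·  ┃ ┃    
 ┃│ 7 │ 8 │ 9 │ ÷ │      ┃    ┃ ┃    
 ┃├───┼───┼───┼───┤      ┃    ┃ ┃    
 ┃│ 4 │ 5 │ 6 │ × │      ┃    ┃ ┃    
━┃└───┴───┴───┴───┘      ┃━━━━┛━┛    
 ┗━━━━━━━━━━━━━━━━━━━━━━━┛           
                                     


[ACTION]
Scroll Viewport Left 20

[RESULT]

              ┏━━━━━━━━━━━━━━━━━━━━━━
              ┃ HexEditor            
              ┠──────────────────────
              ┃00000000  7F 45 4c 46 
              ┃00000010  0b 60 49 8a 
              ┏━━━━━━━━━━━━━━━━━━━━━━
              ┃ CircuitBoard         
              ┠──┏━━━━━━━━━━━━━━━━━━━
              ┃  ┃ Calculator        
              ┃0 ┠───────────────────
              ┃  ┃                   
              ┃1 ┃┌───┬───┬───┬───┐  
              ┃  ┃│ 7 │ 8 │ 9 │ ÷ │  
              ┃2 ┃├───┼───┼───┼───┤  
              ┃  ┃│ 4 │ 5 │ 6 │ × │  
              ┗━━┃└───┴───┴───┴───┘  
                 ┗━━━━━━━━━━━━━━━━━━━
                                     


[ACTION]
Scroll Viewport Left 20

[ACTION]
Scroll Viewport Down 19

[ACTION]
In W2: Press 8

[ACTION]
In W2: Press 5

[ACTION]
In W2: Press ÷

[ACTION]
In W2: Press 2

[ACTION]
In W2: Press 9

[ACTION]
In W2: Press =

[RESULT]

              ┏━━━━━━━━━━━━━━━━━━━━━━
              ┃ HexEditor            
              ┠──────────────────────
              ┃00000000  7F 45 4c 46 
              ┃00000010  0b 60 49 8a 
              ┏━━━━━━━━━━━━━━━━━━━━━━
              ┃ CircuitBoard         
              ┠──┏━━━━━━━━━━━━━━━━━━━
              ┃  ┃ Calculator        
              ┃0 ┠───────────────────
              ┃  ┃            2.93103
              ┃1 ┃┌───┬───┬───┬───┐  
              ┃  ┃│ 7 │ 8 │ 9 │ ÷ │  
              ┃2 ┃├───┼───┼───┼───┤  
              ┃  ┃│ 4 │ 5 │ 6 │ × │  
              ┗━━┃└───┴───┴───┴───┘  
                 ┗━━━━━━━━━━━━━━━━━━━
                                     


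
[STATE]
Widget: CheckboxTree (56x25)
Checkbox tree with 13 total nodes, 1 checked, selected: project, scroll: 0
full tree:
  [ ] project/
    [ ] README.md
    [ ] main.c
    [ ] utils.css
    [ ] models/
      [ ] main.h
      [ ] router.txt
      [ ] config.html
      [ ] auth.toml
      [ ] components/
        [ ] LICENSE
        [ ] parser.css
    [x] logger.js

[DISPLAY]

>[-] project/                                           
   [ ] README.md                                        
   [ ] main.c                                           
   [ ] utils.css                                        
   [ ] models/                                          
     [ ] main.h                                         
     [ ] router.txt                                     
     [ ] config.html                                    
     [ ] auth.toml                                      
     [ ] components/                                    
       [ ] LICENSE                                      
       [ ] parser.css                                   
   [x] logger.js                                        
                                                        
                                                        
                                                        
                                                        
                                                        
                                                        
                                                        
                                                        
                                                        
                                                        
                                                        
                                                        


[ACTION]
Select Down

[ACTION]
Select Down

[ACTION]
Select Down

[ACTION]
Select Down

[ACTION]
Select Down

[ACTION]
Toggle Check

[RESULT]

 [-] project/                                           
   [ ] README.md                                        
   [ ] main.c                                           
   [ ] utils.css                                        
   [-] models/                                          
>    [x] main.h                                         
     [ ] router.txt                                     
     [ ] config.html                                    
     [ ] auth.toml                                      
     [ ] components/                                    
       [ ] LICENSE                                      
       [ ] parser.css                                   
   [x] logger.js                                        
                                                        
                                                        
                                                        
                                                        
                                                        
                                                        
                                                        
                                                        
                                                        
                                                        
                                                        
                                                        


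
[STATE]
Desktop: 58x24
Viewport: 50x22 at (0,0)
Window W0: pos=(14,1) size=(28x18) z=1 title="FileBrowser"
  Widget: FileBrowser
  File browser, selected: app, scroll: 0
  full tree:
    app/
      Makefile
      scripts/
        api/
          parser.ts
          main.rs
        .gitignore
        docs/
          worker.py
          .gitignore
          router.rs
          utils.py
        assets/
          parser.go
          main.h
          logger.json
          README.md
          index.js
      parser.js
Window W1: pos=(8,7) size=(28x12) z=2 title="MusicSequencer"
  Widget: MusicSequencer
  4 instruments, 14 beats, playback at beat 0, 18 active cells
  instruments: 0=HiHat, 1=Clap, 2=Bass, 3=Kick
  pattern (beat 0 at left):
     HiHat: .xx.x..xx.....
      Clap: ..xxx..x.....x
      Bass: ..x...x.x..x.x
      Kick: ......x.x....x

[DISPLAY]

                                                  
              ┏━━━━━━━━━━━━━━━━━━━━━━━━━━┓        
              ┃ FileBrowser              ┃        
              ┠──────────────────────────┨        
              ┃> [-] app/                ┃        
              ┃    Makefile              ┃        
              ┃    [+] scripts/          ┃        
        ┏━━━━━━━━━━━━━━━━━━━━━━━━━━┓     ┃        
        ┃ MusicSequencer           ┃     ┃        
        ┠──────────────────────────┨     ┃        
        ┃      ▼1234567890123      ┃     ┃        
        ┃ HiHat·██·█··██·····      ┃     ┃        
        ┃  Clap··███··█·····█      ┃     ┃        
        ┃  Bass··█···█·█··█·█      ┃     ┃        
        ┃  Kick······█·█····█      ┃     ┃        
        ┃                          ┃     ┃        
        ┃                          ┃     ┃        
        ┃                          ┃     ┃        
        ┗━━━━━━━━━━━━━━━━━━━━━━━━━━┛━━━━━┛        
                                                  
                                                  
                                                  


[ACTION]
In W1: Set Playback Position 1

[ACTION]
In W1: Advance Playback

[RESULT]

                                                  
              ┏━━━━━━━━━━━━━━━━━━━━━━━━━━┓        
              ┃ FileBrowser              ┃        
              ┠──────────────────────────┨        
              ┃> [-] app/                ┃        
              ┃    Makefile              ┃        
              ┃    [+] scripts/          ┃        
        ┏━━━━━━━━━━━━━━━━━━━━━━━━━━┓     ┃        
        ┃ MusicSequencer           ┃     ┃        
        ┠──────────────────────────┨     ┃        
        ┃      01▼34567890123      ┃     ┃        
        ┃ HiHat·██·█··██·····      ┃     ┃        
        ┃  Clap··███··█·····█      ┃     ┃        
        ┃  Bass··█···█·█··█·█      ┃     ┃        
        ┃  Kick······█·█····█      ┃     ┃        
        ┃                          ┃     ┃        
        ┃                          ┃     ┃        
        ┃                          ┃     ┃        
        ┗━━━━━━━━━━━━━━━━━━━━━━━━━━┛━━━━━┛        
                                                  
                                                  
                                                  


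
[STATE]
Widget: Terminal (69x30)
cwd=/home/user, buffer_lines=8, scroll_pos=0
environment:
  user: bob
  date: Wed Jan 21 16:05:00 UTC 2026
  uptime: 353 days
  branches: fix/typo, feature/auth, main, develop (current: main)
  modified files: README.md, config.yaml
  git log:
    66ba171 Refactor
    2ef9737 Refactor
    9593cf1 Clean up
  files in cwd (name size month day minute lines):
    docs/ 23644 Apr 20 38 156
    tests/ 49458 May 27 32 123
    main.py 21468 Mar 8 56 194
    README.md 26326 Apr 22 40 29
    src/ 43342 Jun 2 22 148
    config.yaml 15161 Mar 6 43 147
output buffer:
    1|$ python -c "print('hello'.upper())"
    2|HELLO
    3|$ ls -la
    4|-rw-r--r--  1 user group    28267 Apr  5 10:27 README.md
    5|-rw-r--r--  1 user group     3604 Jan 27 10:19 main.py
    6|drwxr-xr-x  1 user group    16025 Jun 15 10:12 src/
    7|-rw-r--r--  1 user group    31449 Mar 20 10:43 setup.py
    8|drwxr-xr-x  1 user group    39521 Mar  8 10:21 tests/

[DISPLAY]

$ python -c "print('hello'.upper())"                                 
HELLO                                                                
$ ls -la                                                             
-rw-r--r--  1 user group    28267 Apr  5 10:27 README.md             
-rw-r--r--  1 user group     3604 Jan 27 10:19 main.py               
drwxr-xr-x  1 user group    16025 Jun 15 10:12 src/                  
-rw-r--r--  1 user group    31449 Mar 20 10:43 setup.py              
drwxr-xr-x  1 user group    39521 Mar  8 10:21 tests/                
$ █                                                                  
                                                                     
                                                                     
                                                                     
                                                                     
                                                                     
                                                                     
                                                                     
                                                                     
                                                                     
                                                                     
                                                                     
                                                                     
                                                                     
                                                                     
                                                                     
                                                                     
                                                                     
                                                                     
                                                                     
                                                                     
                                                                     


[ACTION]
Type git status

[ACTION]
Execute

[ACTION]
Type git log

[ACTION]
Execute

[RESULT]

$ python -c "print('hello'.upper())"                                 
HELLO                                                                
$ ls -la                                                             
-rw-r--r--  1 user group    28267 Apr  5 10:27 README.md             
-rw-r--r--  1 user group     3604 Jan 27 10:19 main.py               
drwxr-xr-x  1 user group    16025 Jun 15 10:12 src/                  
-rw-r--r--  1 user group    31449 Mar 20 10:43 setup.py              
drwxr-xr-x  1 user group    39521 Mar  8 10:21 tests/                
$ git status                                                         
On branch main                                                       
Changes not staged for commit:                                       
                                                                     
        modified:   README.md                                        
        modified:   config.yaml                                      
$ git log                                                            
66ba171 Refactor                                                     
2ef9737 Refactor                                                     
9593cf1 Clean up                                                     
$ █                                                                  
                                                                     
                                                                     
                                                                     
                                                                     
                                                                     
                                                                     
                                                                     
                                                                     
                                                                     
                                                                     
                                                                     


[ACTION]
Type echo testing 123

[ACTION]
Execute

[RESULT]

$ python -c "print('hello'.upper())"                                 
HELLO                                                                
$ ls -la                                                             
-rw-r--r--  1 user group    28267 Apr  5 10:27 README.md             
-rw-r--r--  1 user group     3604 Jan 27 10:19 main.py               
drwxr-xr-x  1 user group    16025 Jun 15 10:12 src/                  
-rw-r--r--  1 user group    31449 Mar 20 10:43 setup.py              
drwxr-xr-x  1 user group    39521 Mar  8 10:21 tests/                
$ git status                                                         
On branch main                                                       
Changes not staged for commit:                                       
                                                                     
        modified:   README.md                                        
        modified:   config.yaml                                      
$ git log                                                            
66ba171 Refactor                                                     
2ef9737 Refactor                                                     
9593cf1 Clean up                                                     
$ echo testing 123                                                   
testing 123                                                          
$ █                                                                  
                                                                     
                                                                     
                                                                     
                                                                     
                                                                     
                                                                     
                                                                     
                                                                     
                                                                     


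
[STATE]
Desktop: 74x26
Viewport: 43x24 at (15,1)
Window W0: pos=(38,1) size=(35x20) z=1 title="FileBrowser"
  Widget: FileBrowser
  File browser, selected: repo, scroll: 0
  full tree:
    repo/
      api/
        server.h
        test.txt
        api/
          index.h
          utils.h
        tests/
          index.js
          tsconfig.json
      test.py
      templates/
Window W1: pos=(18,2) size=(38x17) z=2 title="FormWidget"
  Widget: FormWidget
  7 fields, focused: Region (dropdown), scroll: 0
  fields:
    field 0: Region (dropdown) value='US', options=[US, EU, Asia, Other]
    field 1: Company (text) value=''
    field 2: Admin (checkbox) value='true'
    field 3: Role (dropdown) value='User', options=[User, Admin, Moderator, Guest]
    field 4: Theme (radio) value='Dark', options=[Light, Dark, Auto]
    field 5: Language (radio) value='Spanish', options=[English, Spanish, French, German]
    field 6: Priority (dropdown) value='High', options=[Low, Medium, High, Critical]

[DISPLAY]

                       ┏━━━━━━━━━━━━━━━━━━━
   ┏━━━━━━━━━━━━━━━━━━━━━━━━━━━━━━━━━━━━┓  
   ┃ FormWidget                         ┃──
   ┠────────────────────────────────────┨  
   ┃> Region:     [US                 ▼]┃  
   ┃  Company:    [                    ]┃  
   ┃  Admin:      [x]                   ┃/ 
   ┃  Role:       [User               ▼]┃  
   ┃  Theme:      ( ) Light  (●) Dark  (┃  
   ┃  Language:   ( ) English  (●) Spani┃  
   ┃  Priority:   [High               ▼]┃  
   ┃                                    ┃  
   ┃                                    ┃  
   ┃                                    ┃  
   ┃                                    ┃  
   ┃                                    ┃  
   ┃                                    ┃  
   ┗━━━━━━━━━━━━━━━━━━━━━━━━━━━━━━━━━━━━┛  
                       ┃                   
                       ┗━━━━━━━━━━━━━━━━━━━
                                           
                                           
                                           
                                           


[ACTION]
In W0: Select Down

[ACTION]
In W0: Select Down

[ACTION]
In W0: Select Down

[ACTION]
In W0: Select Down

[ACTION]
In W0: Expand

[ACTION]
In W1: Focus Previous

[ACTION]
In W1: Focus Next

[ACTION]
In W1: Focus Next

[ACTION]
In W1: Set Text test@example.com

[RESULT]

                       ┏━━━━━━━━━━━━━━━━━━━
   ┏━━━━━━━━━━━━━━━━━━━━━━━━━━━━━━━━━━━━┓  
   ┃ FormWidget                         ┃──
   ┠────────────────────────────────────┨  
   ┃  Region:     [US                 ▼]┃  
   ┃> Company:    [test@example.com    ]┃  
   ┃  Admin:      [x]                   ┃/ 
   ┃  Role:       [User               ▼]┃  
   ┃  Theme:      ( ) Light  (●) Dark  (┃  
   ┃  Language:   ( ) English  (●) Spani┃  
   ┃  Priority:   [High               ▼]┃  
   ┃                                    ┃  
   ┃                                    ┃  
   ┃                                    ┃  
   ┃                                    ┃  
   ┃                                    ┃  
   ┃                                    ┃  
   ┗━━━━━━━━━━━━━━━━━━━━━━━━━━━━━━━━━━━━┛  
                       ┃                   
                       ┗━━━━━━━━━━━━━━━━━━━
                                           
                                           
                                           
                                           


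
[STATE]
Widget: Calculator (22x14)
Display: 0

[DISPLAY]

                     0
┌───┬───┬───┬───┐     
│ 7 │ 8 │ 9 │ ÷ │     
├───┼───┼───┼───┤     
│ 4 │ 5 │ 6 │ × │     
├───┼───┼───┼───┤     
│ 1 │ 2 │ 3 │ - │     
├───┼───┼───┼───┤     
│ 0 │ . │ = │ + │     
├───┼───┼───┼───┤     
│ C │ MC│ MR│ M+│     
└───┴───┴───┴───┘     
                      
                      


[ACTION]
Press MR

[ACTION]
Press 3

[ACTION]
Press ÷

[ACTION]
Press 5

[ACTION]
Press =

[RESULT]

                   0.6
┌───┬───┬───┬───┐     
│ 7 │ 8 │ 9 │ ÷ │     
├───┼───┼───┼───┤     
│ 4 │ 5 │ 6 │ × │     
├───┼───┼───┼───┤     
│ 1 │ 2 │ 3 │ - │     
├───┼───┼───┼───┤     
│ 0 │ . │ = │ + │     
├───┼───┼───┼───┤     
│ C │ MC│ MR│ M+│     
└───┴───┴───┴───┘     
                      
                      


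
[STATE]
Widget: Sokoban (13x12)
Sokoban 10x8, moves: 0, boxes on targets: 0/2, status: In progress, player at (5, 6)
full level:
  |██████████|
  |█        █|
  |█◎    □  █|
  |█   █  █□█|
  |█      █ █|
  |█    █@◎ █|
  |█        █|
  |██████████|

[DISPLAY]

██████████   
█        █   
█◎    □  █   
█   █  █□█   
█      █ █   
█    █@◎ █   
█        █   
██████████   
Moves: 0  0/2
             
             
             


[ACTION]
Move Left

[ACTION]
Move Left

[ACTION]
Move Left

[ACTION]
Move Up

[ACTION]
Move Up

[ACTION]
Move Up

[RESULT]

██████████   
█     □  █   
█◎    @  █   
█   █  █□█   
█      █ █   
█    █ ◎ █   
█        █   
██████████   
Moves: 3  0/2
             
             
             


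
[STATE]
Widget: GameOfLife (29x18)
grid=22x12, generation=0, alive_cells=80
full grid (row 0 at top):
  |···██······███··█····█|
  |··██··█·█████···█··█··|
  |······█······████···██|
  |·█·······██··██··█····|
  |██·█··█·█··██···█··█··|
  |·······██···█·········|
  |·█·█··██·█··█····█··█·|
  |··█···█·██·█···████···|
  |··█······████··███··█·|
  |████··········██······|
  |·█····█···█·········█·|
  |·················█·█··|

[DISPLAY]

Gen: 0                       
···██······███··█····█       
··██··█·█████···█··█··       
······█······████···██       
·█·······██··██··█····       
██·█··█·█··██···█··█··       
·······██···█·········       
·█·█··██·█··█····█··█·       
··█···█·██·█···████···       
··█······████··███··█·       
████··········██······       
·█····█···█·········█·       
·················█·█··       
                             
                             
                             
                             
                             


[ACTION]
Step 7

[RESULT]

Gen: 7                       
·······███············       
··········█···········       
········████··█·······       
············█·█·······       
·███········███·······       
····█············███··       
█····█··········██·██·       
█····█···█······██··█·       
·█···█··█·········██··       
·█··█···██············       
·········█············       
······················       
                             
                             
                             
                             
                             


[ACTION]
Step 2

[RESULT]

Gen: 9                       
········█·············       
···········██·········       
········██···██·······       
··██·····█··█·██······       
····█······██·█·████··       
·█···█·······█···████·       
█·····█·········██··██       
██·█··█··········██·█·       
██··█·████·······███··       
·······█··········█···       
········██············       
······················       
                             
                             
                             
                             
                             


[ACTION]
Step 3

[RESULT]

Gen: 12                      
············██········       
············███·█·····       
···█···██···█····█····       
··█·█···█····██·······       
············█·········       
·█·····█····███·█···██       
█··███·█····████······       
█··██··█·············█       
█··████···········█·██       
·██··██··········██···       
······················       
······················       
                             
                             
                             
                             
                             


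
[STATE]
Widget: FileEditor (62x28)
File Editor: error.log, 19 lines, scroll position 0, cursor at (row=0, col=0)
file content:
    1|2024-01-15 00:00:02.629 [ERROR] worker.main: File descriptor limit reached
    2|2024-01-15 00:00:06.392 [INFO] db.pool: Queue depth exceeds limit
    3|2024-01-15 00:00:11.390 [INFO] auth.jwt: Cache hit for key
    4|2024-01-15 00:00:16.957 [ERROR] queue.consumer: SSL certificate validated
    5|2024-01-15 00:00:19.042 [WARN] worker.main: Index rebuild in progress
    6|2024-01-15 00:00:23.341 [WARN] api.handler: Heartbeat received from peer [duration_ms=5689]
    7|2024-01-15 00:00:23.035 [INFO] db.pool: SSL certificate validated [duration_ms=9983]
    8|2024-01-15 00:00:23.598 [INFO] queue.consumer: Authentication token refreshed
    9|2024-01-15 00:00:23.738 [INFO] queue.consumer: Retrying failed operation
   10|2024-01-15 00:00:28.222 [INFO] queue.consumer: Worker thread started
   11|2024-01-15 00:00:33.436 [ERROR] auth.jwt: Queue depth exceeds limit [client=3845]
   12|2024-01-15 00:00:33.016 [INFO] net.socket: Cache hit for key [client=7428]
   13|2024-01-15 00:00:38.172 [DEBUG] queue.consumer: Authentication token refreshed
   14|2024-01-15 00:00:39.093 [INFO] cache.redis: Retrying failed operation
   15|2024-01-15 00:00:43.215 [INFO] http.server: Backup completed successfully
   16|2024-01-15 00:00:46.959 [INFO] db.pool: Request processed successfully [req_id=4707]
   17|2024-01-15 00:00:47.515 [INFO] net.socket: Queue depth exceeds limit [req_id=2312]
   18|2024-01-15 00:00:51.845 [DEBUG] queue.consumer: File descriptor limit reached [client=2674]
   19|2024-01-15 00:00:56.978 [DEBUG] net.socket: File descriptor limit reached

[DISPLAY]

█024-01-15 00:00:02.629 [ERROR] worker.main: File descriptor ▲
2024-01-15 00:00:06.392 [INFO] db.pool: Queue depth exceeds l█
2024-01-15 00:00:11.390 [INFO] auth.jwt: Cache hit for key   ░
2024-01-15 00:00:16.957 [ERROR] queue.consumer: SSL certifica░
2024-01-15 00:00:19.042 [WARN] worker.main: Index rebuild in ░
2024-01-15 00:00:23.341 [WARN] api.handler: Heartbeat receive░
2024-01-15 00:00:23.035 [INFO] db.pool: SSL certificate valid░
2024-01-15 00:00:23.598 [INFO] queue.consumer: Authentication░
2024-01-15 00:00:23.738 [INFO] queue.consumer: Retrying faile░
2024-01-15 00:00:28.222 [INFO] queue.consumer: Worker thread ░
2024-01-15 00:00:33.436 [ERROR] auth.jwt: Queue depth exceeds░
2024-01-15 00:00:33.016 [INFO] net.socket: Cache hit for key ░
2024-01-15 00:00:38.172 [DEBUG] queue.consumer: Authenticatio░
2024-01-15 00:00:39.093 [INFO] cache.redis: Retrying failed o░
2024-01-15 00:00:43.215 [INFO] http.server: Backup completed ░
2024-01-15 00:00:46.959 [INFO] db.pool: Request processed suc░
2024-01-15 00:00:47.515 [INFO] net.socket: Queue depth exceed░
2024-01-15 00:00:51.845 [DEBUG] queue.consumer: File descript░
2024-01-15 00:00:56.978 [DEBUG] net.socket: File descriptor l░
                                                             ░
                                                             ░
                                                             ░
                                                             ░
                                                             ░
                                                             ░
                                                             ░
                                                             ░
                                                             ▼


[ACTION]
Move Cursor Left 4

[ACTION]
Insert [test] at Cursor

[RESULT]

test█024-01-15 00:00:02.629 [ERROR] worker.main: File descrip▲
2024-01-15 00:00:06.392 [INFO] db.pool: Queue depth exceeds l█
2024-01-15 00:00:11.390 [INFO] auth.jwt: Cache hit for key   ░
2024-01-15 00:00:16.957 [ERROR] queue.consumer: SSL certifica░
2024-01-15 00:00:19.042 [WARN] worker.main: Index rebuild in ░
2024-01-15 00:00:23.341 [WARN] api.handler: Heartbeat receive░
2024-01-15 00:00:23.035 [INFO] db.pool: SSL certificate valid░
2024-01-15 00:00:23.598 [INFO] queue.consumer: Authentication░
2024-01-15 00:00:23.738 [INFO] queue.consumer: Retrying faile░
2024-01-15 00:00:28.222 [INFO] queue.consumer: Worker thread ░
2024-01-15 00:00:33.436 [ERROR] auth.jwt: Queue depth exceeds░
2024-01-15 00:00:33.016 [INFO] net.socket: Cache hit for key ░
2024-01-15 00:00:38.172 [DEBUG] queue.consumer: Authenticatio░
2024-01-15 00:00:39.093 [INFO] cache.redis: Retrying failed o░
2024-01-15 00:00:43.215 [INFO] http.server: Backup completed ░
2024-01-15 00:00:46.959 [INFO] db.pool: Request processed suc░
2024-01-15 00:00:47.515 [INFO] net.socket: Queue depth exceed░
2024-01-15 00:00:51.845 [DEBUG] queue.consumer: File descript░
2024-01-15 00:00:56.978 [DEBUG] net.socket: File descriptor l░
                                                             ░
                                                             ░
                                                             ░
                                                             ░
                                                             ░
                                                             ░
                                                             ░
                                                             ░
                                                             ▼


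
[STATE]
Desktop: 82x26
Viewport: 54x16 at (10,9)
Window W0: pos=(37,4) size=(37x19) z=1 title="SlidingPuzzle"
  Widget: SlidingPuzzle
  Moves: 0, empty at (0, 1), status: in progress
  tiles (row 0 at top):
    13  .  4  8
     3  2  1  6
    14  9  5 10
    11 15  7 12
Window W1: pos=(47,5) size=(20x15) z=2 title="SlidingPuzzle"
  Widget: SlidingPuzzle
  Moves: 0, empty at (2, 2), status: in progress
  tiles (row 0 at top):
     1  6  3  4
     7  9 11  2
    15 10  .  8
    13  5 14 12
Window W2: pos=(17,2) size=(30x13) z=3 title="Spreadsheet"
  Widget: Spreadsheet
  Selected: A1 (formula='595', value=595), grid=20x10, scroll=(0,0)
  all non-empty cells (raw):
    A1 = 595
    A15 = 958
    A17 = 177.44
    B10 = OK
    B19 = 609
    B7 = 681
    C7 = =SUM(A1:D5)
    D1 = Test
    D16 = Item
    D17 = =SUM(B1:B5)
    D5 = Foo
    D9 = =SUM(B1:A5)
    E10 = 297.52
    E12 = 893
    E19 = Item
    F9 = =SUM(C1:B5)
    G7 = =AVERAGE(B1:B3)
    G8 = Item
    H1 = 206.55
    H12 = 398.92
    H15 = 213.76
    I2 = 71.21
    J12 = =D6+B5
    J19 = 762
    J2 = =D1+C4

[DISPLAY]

       ┃  2        0       0       0┃┃│  1 │  6 │  3 │
       ┃  3        0       0       0┃┃├────┼────┼────┼
       ┃  4        0       0       0┃┃│  7 │  9 │ 11 │
       ┃  5        0       0       0┃┃├────┼────┼────┼
       ┃  6        0       0       0┃┃│ 15 │ 10 │    │
       ┗━━━━━━━━━━━━━━━━━━━━━━━━━━━━┛┃├────┼────┼────┼
                           ┃└────┴───┃│ 13 │  5 │ 14 │
                           ┃Moves: 0 ┃└────┴────┴────┴
                           ┃         ┃Moves: 0        
                           ┃         ┃                
                           ┃         ┗━━━━━━━━━━━━━━━━
                           ┃                          
                           ┃                          
                           ┗━━━━━━━━━━━━━━━━━━━━━━━━━━
                                                      
                                                      


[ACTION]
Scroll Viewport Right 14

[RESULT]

     0       0       0┃┃│  1 │  6 │  3 │  ┃      ┃    
     0       0       0┃┃├────┼────┼────┼──┃      ┃    
     0       0       0┃┃│  7 │  9 │ 11 │  ┃      ┃    
     0       0       0┃┃├────┼────┼────┼──┃      ┃    
     0       0       0┃┃│ 15 │ 10 │    │  ┃      ┃    
━━━━━━━━━━━━━━━━━━━━━━┛┃├────┼────┼────┼──┃      ┃    
             ┃└────┴───┃│ 13 │  5 │ 14 │ 1┃      ┃    
             ┃Moves: 0 ┃└────┴────┴────┴──┃      ┃    
             ┃         ┃Moves: 0          ┃      ┃    
             ┃         ┃                  ┃      ┃    
             ┃         ┗━━━━━━━━━━━━━━━━━━┛      ┃    
             ┃                                   ┃    
             ┃                                   ┃    
             ┗━━━━━━━━━━━━━━━━━━━━━━━━━━━━━━━━━━━┛    
                                                      
                                                      


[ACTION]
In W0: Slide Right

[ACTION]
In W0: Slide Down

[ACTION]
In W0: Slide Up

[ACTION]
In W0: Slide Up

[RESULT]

     0       0       0┃┃│  1 │  6 │  3 │  ┃      ┃    
     0       0       0┃┃├────┼────┼────┼──┃      ┃    
     0       0       0┃┃│  7 │  9 │ 11 │  ┃      ┃    
     0       0       0┃┃├────┼────┼────┼──┃      ┃    
     0       0       0┃┃│ 15 │ 10 │    │  ┃      ┃    
━━━━━━━━━━━━━━━━━━━━━━┛┃├────┼────┼────┼──┃      ┃    
             ┃└────┴───┃│ 13 │  5 │ 14 │ 1┃      ┃    
             ┃Moves: 3 ┃└────┴────┴────┴──┃      ┃    
             ┃         ┃Moves: 0          ┃      ┃    
             ┃         ┃                  ┃      ┃    
             ┃         ┗━━━━━━━━━━━━━━━━━━┛      ┃    
             ┃                                   ┃    
             ┃                                   ┃    
             ┗━━━━━━━━━━━━━━━━━━━━━━━━━━━━━━━━━━━┛    
                                                      
                                                      
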